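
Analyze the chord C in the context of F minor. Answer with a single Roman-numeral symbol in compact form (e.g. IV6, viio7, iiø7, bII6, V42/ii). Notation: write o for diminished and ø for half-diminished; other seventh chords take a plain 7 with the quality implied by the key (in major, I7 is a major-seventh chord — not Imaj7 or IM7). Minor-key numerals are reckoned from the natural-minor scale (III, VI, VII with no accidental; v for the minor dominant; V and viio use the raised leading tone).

V

Stacked in thirds the chord is C-E-G: a major triad on C.
In F minor, C is the dominant; the diatonic major triad there is V.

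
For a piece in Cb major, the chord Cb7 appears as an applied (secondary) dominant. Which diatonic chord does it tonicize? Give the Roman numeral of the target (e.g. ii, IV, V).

IV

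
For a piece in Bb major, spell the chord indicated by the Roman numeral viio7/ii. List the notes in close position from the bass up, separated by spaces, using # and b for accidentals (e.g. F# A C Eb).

B D F Ab

The slash marks an applied leading-tone chord: viio of ii. In Bb major, ii is C, so the leading tone to it is B, a half step below.
Building a fully diminished seventh chord on B gives B-D-F-Ab.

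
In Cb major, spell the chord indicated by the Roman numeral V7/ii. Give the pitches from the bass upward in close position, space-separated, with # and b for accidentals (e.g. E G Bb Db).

Ab C Eb Gb

The slash means an applied dominant: we want the dominant of ii. In Cb major, ii is Db minor, and its dominant is built on Ab.
Building a dominant seventh chord on Ab gives Ab-C-Eb-Gb.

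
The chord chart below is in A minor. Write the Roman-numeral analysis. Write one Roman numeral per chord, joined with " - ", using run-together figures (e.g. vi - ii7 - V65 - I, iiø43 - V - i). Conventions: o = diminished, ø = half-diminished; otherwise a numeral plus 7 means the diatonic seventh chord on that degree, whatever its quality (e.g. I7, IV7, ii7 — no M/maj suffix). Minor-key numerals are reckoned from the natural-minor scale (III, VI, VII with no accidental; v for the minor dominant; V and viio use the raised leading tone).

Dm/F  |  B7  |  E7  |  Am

iv6 - V7/V - V7 - i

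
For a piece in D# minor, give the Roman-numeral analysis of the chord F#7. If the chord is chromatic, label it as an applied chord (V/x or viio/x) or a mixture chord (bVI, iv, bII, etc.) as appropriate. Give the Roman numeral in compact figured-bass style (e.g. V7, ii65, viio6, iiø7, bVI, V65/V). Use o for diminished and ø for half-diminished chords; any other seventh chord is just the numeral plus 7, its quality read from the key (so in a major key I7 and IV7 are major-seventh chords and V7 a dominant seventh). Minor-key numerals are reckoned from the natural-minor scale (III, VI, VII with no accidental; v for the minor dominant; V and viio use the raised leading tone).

V7/VI

The pitches F#-A#-C#-E form a dominant seventh chord rooted on F#.
F# is not a diatonic chord root with this quality in D# minor, but it lies a perfect fifth above B (VI), so the chord functions as an applied dominant of VI.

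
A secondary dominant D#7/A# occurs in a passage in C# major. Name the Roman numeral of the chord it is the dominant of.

V

The chord is a dominant seventh chord on D#.
A dominant resolves down a perfect fifth: D# → G#. In C# major, G# is scale degree 5, i.e. V.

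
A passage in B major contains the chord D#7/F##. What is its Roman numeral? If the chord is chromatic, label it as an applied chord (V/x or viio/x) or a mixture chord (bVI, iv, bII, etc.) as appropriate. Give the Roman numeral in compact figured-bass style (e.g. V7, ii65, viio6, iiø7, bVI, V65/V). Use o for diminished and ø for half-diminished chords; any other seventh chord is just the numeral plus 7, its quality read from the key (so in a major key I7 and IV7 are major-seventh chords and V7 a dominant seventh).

V65/vi

Stacked in thirds the chord is D#-F##-A#-C#: a dominant seventh chord on D#.
D# is not a diatonic chord root with this quality in B major, but it lies a perfect fifth above G# (vi), so the chord functions as an applied dominant of vi.
With F## in the bass the chord is in first inversion, so the figured bass is 65.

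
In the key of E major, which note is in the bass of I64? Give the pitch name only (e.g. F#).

B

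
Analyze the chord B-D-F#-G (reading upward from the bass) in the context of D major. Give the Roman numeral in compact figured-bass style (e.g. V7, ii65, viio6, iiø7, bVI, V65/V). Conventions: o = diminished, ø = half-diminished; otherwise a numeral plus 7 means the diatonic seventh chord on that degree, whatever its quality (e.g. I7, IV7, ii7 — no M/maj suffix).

IV65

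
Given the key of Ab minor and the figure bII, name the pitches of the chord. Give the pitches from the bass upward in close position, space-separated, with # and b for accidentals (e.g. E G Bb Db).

Bbb Db Fb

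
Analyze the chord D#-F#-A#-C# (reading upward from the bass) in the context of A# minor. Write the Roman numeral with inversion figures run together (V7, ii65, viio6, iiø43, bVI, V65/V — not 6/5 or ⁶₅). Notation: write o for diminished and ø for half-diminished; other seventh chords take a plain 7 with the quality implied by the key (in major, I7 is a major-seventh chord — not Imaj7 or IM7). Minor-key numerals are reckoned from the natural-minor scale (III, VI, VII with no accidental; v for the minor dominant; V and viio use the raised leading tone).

iv7

The pitches D#-F#-A#-C# form a minor seventh chord rooted on D#.
In A# minor, D# is the subdominant; the diatonic minor seventh chord there is iv7.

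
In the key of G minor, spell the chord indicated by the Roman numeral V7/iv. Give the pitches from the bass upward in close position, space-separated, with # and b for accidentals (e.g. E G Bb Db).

G B D F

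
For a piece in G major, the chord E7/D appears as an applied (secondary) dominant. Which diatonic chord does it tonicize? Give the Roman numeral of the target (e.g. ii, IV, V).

ii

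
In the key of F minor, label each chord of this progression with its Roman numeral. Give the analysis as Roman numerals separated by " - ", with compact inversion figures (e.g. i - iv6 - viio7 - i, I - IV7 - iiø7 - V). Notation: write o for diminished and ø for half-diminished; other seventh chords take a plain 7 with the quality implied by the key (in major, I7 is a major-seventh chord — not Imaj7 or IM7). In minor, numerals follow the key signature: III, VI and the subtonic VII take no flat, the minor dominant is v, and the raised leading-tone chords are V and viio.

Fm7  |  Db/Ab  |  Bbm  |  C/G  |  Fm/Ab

Fm7: root F is the tonic; minor seventh chord there is i7.
Db/Ab: major triad on Db = scale degree 6 → VI64.
Bbm: root Bb is the subdominant; minor triad there is iv.
C/G: root C is the dominant; major triad there is V64.
Fm/Ab has root F, degree 1 in F minor, so i6.

i7 - VI64 - iv - V64 - i6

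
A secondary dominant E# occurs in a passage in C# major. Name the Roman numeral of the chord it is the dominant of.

The chord is a major triad on E#.
A dominant resolves down a perfect fifth: E# → A#. In C# major, A# is scale degree 6, i.e. vi.

vi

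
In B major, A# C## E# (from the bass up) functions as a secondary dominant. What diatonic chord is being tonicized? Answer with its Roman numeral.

The chord is a major triad on A#.
A dominant resolves down a perfect fifth: A# → D#. In B major, D# is scale degree 3, i.e. iii.

iii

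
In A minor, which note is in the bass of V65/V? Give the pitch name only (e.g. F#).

The applied chord V65/V is rooted on B: B-D#-F#-A.
The figure 65 means first inversion — the third is in the bass.

D#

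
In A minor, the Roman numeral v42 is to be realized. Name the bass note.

D

v in A minor has root E; the chord is E-G-B-D.
The figure 42 means third inversion — the seventh is in the bass.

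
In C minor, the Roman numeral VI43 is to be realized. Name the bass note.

Eb

VI in C minor has root Ab; the chord is Ab-C-Eb-G.
The figure 43 means second inversion — the fifth is in the bass.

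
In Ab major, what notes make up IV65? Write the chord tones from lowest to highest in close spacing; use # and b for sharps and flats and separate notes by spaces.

F Ab C Db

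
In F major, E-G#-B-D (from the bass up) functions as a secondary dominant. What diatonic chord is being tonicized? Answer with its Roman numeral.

The chord is a dominant seventh chord on E.
A dominant resolves down a perfect fifth: E → A. In F major, A is scale degree 3, i.e. iii.

iii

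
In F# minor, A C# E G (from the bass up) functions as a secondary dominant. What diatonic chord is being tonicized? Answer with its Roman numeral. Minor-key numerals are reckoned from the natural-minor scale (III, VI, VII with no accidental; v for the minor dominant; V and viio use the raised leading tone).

VI

The chord is a dominant seventh chord on A.
A dominant resolves down a perfect fifth: A → D. In F# minor, D is scale degree 6, i.e. VI.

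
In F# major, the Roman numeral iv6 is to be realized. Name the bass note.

D

iv in F# major has root B; the chord is B-D-F#.
The figure 6 means first inversion — the third is in the bass.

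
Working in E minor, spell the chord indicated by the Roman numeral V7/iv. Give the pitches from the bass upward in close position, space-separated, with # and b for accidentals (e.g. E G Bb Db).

E G# B D

The slash means an applied dominant: we want the dominant of iv. In E minor, iv is A minor, and its dominant is built on E.
Building a dominant seventh chord on E gives E-G#-B-D.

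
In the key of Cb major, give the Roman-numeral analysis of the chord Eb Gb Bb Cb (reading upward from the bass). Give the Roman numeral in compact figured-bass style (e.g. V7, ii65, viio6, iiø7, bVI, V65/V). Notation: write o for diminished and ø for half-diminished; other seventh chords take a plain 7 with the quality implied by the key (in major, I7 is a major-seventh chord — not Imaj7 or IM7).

The pitches Cb-Eb-Gb-Bb form a major seventh chord rooted on Cb.
In Cb major, Cb is the tonic; the diatonic major seventh chord there is I7.
With Eb in the bass the chord is in first inversion, so the figured bass is 65.

I65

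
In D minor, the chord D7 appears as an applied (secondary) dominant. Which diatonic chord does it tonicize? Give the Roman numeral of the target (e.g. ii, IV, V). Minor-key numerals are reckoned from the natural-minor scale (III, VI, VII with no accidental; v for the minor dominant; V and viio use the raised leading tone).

iv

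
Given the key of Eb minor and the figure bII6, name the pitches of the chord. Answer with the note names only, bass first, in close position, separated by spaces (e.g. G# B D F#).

bII6 is the Neapolitan sixth — a major triad on the lowered second degree, here in its customary first inversion. In Eb minor that root is Fb.
So the chord is Fb-Ab-Cb.
With the 6 figure the chord is in first inversion; from the bass Ab upward in close position it reads Ab-Cb-Fb.

Ab Cb Fb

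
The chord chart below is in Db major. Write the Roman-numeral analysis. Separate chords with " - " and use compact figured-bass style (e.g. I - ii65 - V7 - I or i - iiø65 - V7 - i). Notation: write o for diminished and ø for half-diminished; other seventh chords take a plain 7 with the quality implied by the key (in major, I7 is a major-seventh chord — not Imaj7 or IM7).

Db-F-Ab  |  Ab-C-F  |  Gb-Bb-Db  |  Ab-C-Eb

I - iii6 - IV - V

Db-F-Ab: major triad on Db = scale degree 1 → I.
Ab-C-F has root F, degree 3 in Db major, so iii6.
Gb-Bb-Db: major triad on Gb = scale degree 4 → IV.
Ab-C-Eb: root Ab is the dominant; major triad there is V.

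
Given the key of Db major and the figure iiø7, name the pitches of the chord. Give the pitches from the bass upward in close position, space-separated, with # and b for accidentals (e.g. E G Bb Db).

Eb Gb Bbb Db

Scale degree 2 in Db major is Eb; here the chord built on it is altered to a half-diminished seventh chord. iiø7 is the half-diminished supertonic seventh, borrowed from the parallel minor.
So the chord is Eb-Gb-Bbb-Db, a half-diminished seventh chord.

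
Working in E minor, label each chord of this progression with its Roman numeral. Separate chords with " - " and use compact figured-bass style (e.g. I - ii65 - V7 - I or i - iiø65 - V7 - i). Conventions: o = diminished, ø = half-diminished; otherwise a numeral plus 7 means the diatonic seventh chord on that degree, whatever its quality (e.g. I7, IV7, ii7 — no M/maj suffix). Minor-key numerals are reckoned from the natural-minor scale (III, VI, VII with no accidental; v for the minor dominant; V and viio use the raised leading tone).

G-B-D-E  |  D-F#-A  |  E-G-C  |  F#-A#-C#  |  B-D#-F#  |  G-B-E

i65 - VII - VI6 - V/V - V - i6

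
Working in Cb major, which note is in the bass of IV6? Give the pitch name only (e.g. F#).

Ab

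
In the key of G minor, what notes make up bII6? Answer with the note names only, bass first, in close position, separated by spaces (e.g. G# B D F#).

bII6 is the Neapolitan sixth — a major triad on the lowered second degree, here in its customary first inversion. In G minor that root is Ab.
So the chord is Ab-C-Eb.
The figured bass 6 indicates first inversion, placing the third (C) in the bass: C-Eb-Ab.

C Eb Ab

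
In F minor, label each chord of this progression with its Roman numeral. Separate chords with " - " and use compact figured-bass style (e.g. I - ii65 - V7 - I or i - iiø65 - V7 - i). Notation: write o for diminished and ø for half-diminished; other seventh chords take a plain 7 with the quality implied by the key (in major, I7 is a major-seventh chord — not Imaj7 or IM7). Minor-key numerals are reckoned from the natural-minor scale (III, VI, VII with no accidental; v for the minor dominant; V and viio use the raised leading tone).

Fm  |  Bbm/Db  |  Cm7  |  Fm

Fm: root F is the tonic; minor triad there is i.
Bbm/Db: root Bb is the subdominant; minor triad there is iv6.
Cm7 has root C, degree 5 in F minor, so v7.
Fm: minor triad on F = scale degree 1 → i.

i - iv6 - v7 - i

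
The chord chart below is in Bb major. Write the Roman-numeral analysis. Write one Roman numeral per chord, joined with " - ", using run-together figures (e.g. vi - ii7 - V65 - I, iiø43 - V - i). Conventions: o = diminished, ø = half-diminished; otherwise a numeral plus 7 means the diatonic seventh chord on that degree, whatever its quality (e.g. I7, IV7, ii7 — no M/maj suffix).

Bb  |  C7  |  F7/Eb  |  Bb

Bb: root Bb is the tonic; major triad there is I.
C7: a dominant seventh chord on C, the applied dominant of V → V7/V.
F7/Eb has root F, degree 5 in Bb major, so V42.
Bb has root Bb, degree 1 in Bb major, so I.

I - V7/V - V42 - I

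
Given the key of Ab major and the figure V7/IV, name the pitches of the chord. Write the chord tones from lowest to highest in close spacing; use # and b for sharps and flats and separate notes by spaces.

The slash means an applied dominant: we want the dominant of IV. In Ab major, IV is Db major, and its dominant is built on Ab.
Building a dominant seventh chord on Ab gives Ab-C-Eb-Gb.

Ab C Eb Gb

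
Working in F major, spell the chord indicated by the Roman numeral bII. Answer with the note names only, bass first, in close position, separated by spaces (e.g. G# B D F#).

bII is the Neapolitan chord — a major triad on the lowered second degree. In F major that root is Gb.
So the chord is Gb-Bb-Db.

Gb Bb Db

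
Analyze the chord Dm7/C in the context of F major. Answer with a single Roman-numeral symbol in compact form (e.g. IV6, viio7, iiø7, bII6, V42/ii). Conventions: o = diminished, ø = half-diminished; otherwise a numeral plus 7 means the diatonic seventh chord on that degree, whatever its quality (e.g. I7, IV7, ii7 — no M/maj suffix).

The pitches D-F-A-C form a minor seventh chord rooted on D.
D is scale degree 6 in F major, and a minor seventh chord on that degree is written vi7.
With C in the bass the chord is in third inversion, so the figured bass is 42.

vi42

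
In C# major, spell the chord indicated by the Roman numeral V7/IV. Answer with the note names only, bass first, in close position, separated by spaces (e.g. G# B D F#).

C# E# G# B

The slash means an applied dominant: we want the dominant of IV. In C# major, IV is F# major, and its dominant is built on C#.
Building a dominant seventh chord on C# gives C#-E#-G#-B.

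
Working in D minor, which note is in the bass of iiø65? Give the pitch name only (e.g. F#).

G

iiø in D minor has root E; the chord is E-G-Bb-D.
The figure 65 means first inversion — the third is in the bass.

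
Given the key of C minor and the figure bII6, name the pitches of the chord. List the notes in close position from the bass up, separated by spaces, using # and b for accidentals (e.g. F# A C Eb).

F Ab Db

bII6 is the Neapolitan sixth — a major triad on the lowered second degree, here in its customary first inversion. In C minor that root is Db.
So the chord is Db-F-Ab.
The figured bass 6 indicates first inversion, placing the third (F) in the bass: F-Ab-Db.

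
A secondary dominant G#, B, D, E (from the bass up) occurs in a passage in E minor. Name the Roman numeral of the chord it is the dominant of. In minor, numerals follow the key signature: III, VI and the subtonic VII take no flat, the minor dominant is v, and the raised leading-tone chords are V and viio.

iv

The chord is a dominant seventh chord on E.
A dominant resolves down a perfect fifth: E → A. In E minor, A is scale degree 4, i.e. iv.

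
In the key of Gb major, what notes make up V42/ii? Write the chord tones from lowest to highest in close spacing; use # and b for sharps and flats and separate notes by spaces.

The slash means an applied dominant: we want the dominant of ii. In Gb major, ii is Ab minor, and its dominant is built on Eb.
Building a dominant seventh chord on Eb gives Eb-G-Bb-Db.
With the 42 figure the chord is in third inversion; from the bass Db upward in close position it reads Db-Eb-G-Bb.

Db Eb G Bb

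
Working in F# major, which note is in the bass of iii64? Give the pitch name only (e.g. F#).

E#

iii in F# major has root A#; the chord is A#-C#-E#.
The figure 64 means second inversion — the fifth is in the bass.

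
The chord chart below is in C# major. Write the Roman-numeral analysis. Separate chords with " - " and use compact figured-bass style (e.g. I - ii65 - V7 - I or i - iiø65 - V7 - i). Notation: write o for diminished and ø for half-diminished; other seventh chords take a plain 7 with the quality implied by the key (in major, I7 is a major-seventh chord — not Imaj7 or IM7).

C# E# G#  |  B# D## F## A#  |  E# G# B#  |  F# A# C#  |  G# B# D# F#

I - V7/iii - iii - IV - V7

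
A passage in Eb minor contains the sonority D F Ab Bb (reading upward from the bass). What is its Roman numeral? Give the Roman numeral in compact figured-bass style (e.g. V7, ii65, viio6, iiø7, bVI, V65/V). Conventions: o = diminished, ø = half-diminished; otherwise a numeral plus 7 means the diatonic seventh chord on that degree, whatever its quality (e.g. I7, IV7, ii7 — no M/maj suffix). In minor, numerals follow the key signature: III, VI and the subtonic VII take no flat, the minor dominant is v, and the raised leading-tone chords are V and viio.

Stacked in thirds the chord is Bb-D-F-Ab: a dominant seventh chord on Bb.
Bb is scale degree 5 in Eb minor, and a dominant seventh chord on that degree is written V7.
With D in the bass the chord is in first inversion, so the figured bass is 65.

V65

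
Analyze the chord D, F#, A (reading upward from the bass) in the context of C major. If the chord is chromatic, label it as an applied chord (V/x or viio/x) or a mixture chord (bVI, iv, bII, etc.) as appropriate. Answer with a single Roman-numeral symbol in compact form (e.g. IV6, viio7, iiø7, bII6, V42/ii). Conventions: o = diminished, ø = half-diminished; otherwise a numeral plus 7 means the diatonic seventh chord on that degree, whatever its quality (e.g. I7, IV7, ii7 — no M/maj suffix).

V/V

The pitches D-F#-A form a major triad rooted on D.
D is not a diatonic chord root with this quality in C major, but it lies a perfect fifth above G (V), so the chord functions as an applied dominant of V.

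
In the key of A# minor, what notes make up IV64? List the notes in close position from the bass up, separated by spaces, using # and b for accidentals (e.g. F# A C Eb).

Scale degree 4 in A# minor is D#; here the chord built on it is altered to a major triad. IV64 is the major subdominant, borrowed from the parallel major.
So the chord is D#-F##-A#.
With the 64 figure the chord is in second inversion; from the bass A# upward in close position it reads A#-D#-F##.

A# D# F##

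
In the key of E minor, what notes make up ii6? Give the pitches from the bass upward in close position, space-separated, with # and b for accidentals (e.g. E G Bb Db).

A C# F#

ii6 is the minor supertonic, borrowed from the parallel major (the Dorian ii). In E minor that root is F#.
So the chord is F#-A-C#, a minor triad.
The figured bass 6 indicates first inversion, placing the third (A) in the bass: A-C#-F#.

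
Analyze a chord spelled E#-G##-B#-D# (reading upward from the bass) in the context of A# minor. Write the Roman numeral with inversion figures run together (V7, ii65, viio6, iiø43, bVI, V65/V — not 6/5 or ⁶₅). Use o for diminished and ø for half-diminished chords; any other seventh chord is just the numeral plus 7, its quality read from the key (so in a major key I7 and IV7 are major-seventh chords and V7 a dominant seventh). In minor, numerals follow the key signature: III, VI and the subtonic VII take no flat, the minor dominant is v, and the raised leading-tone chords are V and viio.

V7

Stacked in thirds the chord is E#-G##-B#-D#: a dominant seventh chord on E#.
E# is scale degree 5 in A# minor, and a dominant seventh chord on that degree is written V7.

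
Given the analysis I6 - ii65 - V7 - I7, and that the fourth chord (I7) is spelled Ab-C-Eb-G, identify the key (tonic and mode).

Ab major

The chord Abmaj7 is a major seventh chord rooted on Ab; its label is I7.
If Ab is scale degree 1 and the mode makes that degree carry a major seventh chord, the tonic is Ab and the mode is major.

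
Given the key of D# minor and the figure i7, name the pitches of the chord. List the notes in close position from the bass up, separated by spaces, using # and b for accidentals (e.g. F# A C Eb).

D# F# A# C#

The numeral's case and figure indicate a minor seventh chord. In D# minor its root, the first degree, is D#.
Stacking thirds from D# gives D#-F#-A#-C#.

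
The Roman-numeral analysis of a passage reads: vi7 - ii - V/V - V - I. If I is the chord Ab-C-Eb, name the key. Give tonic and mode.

The chord Ab is a major triad rooted on Ab; its label is I.
If Ab is scale degree 1 and the mode makes that degree carry a major triad, the tonic is Ab and the mode is major.

Ab major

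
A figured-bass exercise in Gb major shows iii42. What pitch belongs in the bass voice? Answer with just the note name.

Ab

iii in Gb major has root Bb; the chord is Bb-Db-F-Ab.
The figure 42 means third inversion — the seventh is in the bass.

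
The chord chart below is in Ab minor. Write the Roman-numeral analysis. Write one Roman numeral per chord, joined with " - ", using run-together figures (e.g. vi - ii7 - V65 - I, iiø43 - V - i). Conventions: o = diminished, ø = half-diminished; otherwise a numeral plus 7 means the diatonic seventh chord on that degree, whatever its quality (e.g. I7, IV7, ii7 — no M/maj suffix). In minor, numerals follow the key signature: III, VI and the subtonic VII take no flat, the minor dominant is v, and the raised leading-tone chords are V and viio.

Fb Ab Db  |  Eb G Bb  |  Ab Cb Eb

Fb-Ab-Db has root Db, degree 4 in Ab minor, so iv6.
Eb-G-Bb: root Eb is the dominant; major triad there is V.
Ab-Cb-Eb: root Ab is the tonic; minor triad there is i.

iv6 - V - i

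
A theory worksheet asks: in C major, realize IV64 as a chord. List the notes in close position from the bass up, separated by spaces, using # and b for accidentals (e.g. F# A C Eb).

C F A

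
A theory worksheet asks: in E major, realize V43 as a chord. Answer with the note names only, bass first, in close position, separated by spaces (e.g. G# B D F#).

F# A B D#

The numeral's case and figure indicate a dominant seventh chord. In E major its root, the fifth degree, is B.
Stacking thirds from B gives B-D#-F#-A.
With the 43 figure the chord is in second inversion; from the bass F# upward in close position it reads F#-A-B-D#.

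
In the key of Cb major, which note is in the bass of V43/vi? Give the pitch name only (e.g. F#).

Bb

The applied chord V43/vi is rooted on Eb: Eb-G-Bb-Db.
The figure 43 means second inversion — the fifth is in the bass.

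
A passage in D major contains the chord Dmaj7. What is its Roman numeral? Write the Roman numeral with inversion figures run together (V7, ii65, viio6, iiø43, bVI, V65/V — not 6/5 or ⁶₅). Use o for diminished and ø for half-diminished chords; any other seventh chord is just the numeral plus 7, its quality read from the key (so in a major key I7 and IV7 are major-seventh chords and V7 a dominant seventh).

Stacked in thirds the chord is D-F#-A-C#: a major seventh chord on D.
In D major, D is the tonic; the diatonic major seventh chord there is I7.

I7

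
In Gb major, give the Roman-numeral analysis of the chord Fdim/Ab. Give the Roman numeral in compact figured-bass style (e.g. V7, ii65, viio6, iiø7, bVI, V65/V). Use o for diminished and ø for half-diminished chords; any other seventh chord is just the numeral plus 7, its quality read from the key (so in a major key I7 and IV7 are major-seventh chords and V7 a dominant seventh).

viio6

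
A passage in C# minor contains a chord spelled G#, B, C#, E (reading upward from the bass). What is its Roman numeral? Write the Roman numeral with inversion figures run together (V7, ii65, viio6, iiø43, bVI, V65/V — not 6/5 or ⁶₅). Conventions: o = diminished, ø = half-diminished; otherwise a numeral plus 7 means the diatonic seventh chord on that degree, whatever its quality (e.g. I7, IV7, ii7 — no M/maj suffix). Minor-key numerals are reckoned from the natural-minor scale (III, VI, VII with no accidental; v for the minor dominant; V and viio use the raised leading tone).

i43

The pitches C#-E-G#-B form a minor seventh chord rooted on C#.
In C# minor, C# is the tonic; the diatonic minor seventh chord there is i7.
With G# in the bass the chord is in second inversion, so the figured bass is 43.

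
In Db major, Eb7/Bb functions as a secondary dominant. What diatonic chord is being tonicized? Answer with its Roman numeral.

V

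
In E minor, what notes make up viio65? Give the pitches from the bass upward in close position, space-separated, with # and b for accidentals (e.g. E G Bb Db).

F# A C D#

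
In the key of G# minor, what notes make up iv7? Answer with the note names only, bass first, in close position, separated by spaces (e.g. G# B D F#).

In G# minor, scale degree 4 is C#, and the diatonic chord built there is a minor seventh chord.
That chord is spelled C#-E-G#-B.

C# E G# B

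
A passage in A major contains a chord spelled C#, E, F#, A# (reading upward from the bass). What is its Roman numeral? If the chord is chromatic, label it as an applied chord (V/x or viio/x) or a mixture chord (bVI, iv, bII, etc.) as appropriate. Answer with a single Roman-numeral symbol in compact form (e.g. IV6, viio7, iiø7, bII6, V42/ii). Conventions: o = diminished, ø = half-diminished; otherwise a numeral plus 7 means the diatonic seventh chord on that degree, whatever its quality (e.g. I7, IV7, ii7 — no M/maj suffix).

V43/ii

The pitches F#-A#-C#-E form a dominant seventh chord rooted on F#.
F# is not a diatonic chord root with this quality in A major, but it lies a perfect fifth above B (ii), so the chord functions as an applied dominant of ii.
With C# in the bass the chord is in second inversion, so the figured bass is 43.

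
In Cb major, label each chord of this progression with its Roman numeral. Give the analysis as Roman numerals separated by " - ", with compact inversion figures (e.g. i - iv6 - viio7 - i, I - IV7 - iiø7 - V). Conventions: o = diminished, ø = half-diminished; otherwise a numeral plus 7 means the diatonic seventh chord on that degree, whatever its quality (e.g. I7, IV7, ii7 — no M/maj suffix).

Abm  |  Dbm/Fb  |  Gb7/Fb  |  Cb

vi - ii6 - V42 - I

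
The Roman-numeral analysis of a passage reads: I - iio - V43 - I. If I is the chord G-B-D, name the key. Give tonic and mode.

G major

The anchor chord is a major triad on G, labeled I.
If G is scale degree 1 and the mode makes that degree carry a major triad, the tonic is G and the mode is major.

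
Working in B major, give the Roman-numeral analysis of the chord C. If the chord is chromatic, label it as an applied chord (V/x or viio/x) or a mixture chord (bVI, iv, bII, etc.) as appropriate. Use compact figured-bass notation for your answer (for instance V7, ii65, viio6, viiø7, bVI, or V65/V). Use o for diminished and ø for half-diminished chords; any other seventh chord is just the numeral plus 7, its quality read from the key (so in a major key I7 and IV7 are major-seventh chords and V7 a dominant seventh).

The pitches C-E-G form a major triad rooted on C.
C is the lowered second degree of B major (diatonic 2 would be C#). This is the Neapolitan chord — a major triad on the lowered second degree.

bII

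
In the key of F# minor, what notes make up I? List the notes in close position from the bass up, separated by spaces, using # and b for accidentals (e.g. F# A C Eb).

F# A# C#

Scale degree 1 in F# minor is F#; here the chord built on it is altered to a major triad. I is the major tonic (Picardy third), borrowed from the parallel major.
So the chord is F#-A#-C#.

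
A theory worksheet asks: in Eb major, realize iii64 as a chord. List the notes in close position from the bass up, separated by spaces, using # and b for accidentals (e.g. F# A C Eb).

D G Bb

The numeral's case and figure indicate a minor triad. In Eb major its root, scale degree 3, is G.
That chord is spelled G-Bb-D.
With the 64 figure the chord is in second inversion; from the bass D upward in close position it reads D-G-Bb.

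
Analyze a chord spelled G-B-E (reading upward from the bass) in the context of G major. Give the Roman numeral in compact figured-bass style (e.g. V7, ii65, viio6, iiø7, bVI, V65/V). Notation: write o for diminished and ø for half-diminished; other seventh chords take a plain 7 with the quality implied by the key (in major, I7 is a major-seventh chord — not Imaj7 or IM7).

vi6

The pitches E-G-B form a minor triad rooted on E.
In G major, E is the submediant; the diatonic minor triad there is vi.
With G in the bass the chord is in first inversion, so the figured bass is 6.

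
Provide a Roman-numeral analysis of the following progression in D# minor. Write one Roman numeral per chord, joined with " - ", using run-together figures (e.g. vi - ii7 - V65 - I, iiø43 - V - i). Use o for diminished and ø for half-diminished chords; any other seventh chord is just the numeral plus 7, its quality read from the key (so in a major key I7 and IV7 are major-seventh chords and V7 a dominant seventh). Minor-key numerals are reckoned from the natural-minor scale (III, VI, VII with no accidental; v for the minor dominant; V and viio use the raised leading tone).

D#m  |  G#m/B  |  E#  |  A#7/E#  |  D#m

i - iv6 - V/V - V43 - i

D#m has root D#, degree 1 in D# minor, so i.
G#m/B: root G# is the subdominant; minor triad there is iv6.
E#: a major triad on E#, the applied dominant of V → V/V.
A#7/E#: dominant seventh chord on A# = scale degree 5 → V43.
D#m has root D#, degree 1 in D# minor, so i.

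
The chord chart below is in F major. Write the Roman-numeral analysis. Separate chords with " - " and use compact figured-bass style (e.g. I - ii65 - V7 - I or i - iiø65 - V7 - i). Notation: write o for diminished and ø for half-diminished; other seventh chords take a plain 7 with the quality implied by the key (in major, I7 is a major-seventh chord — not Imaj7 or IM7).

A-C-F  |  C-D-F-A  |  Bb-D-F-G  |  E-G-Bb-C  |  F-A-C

A-C-F: root F is the tonic; major triad there is I6.
C-D-F-A has root D, degree 6 in F major, so vi42.
Bb-D-F-G: minor seventh chord on G = scale degree 2 → ii65.
E-G-Bb-C: root C is the dominant; dominant seventh chord there is V65.
F-A-C has root F, degree 1 in F major, so I.

I6 - vi42 - ii65 - V65 - I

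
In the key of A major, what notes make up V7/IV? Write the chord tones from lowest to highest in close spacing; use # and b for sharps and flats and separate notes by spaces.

A C# E G

V7/IV is a secondary dominant — the dominant seventh of IV. IV in A major is D, so the applied chord's root is A, a perfect fifth above.
Building a dominant seventh chord on A gives A-C#-E-G.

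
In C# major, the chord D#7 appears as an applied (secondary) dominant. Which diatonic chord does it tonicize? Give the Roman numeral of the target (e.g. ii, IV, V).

V

The chord is a dominant seventh chord on D#.
A dominant resolves down a perfect fifth: D# → G#. In C# major, G# is scale degree 5, i.e. V.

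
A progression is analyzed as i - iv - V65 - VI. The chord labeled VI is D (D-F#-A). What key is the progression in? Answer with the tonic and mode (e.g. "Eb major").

F# minor

The chord D is a major triad rooted on D; its label is VI.
Counting down 5 scale steps from D places the tonic on F#; a major triad on degree 6 is diatonic only in minor.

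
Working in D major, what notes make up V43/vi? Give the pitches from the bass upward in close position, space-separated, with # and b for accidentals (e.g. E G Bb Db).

C# E F# A#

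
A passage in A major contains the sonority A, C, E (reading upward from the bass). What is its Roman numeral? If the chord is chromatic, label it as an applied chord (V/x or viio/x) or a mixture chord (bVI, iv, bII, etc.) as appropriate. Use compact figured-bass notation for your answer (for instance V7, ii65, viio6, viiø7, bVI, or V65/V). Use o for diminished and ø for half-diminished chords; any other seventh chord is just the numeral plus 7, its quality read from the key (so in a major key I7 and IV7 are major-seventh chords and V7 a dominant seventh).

Stacked in thirds the chord is A-C-E: a minor triad on A.
A is the first degree of A major. This is the minor tonic, borrowed from the parallel minor.

i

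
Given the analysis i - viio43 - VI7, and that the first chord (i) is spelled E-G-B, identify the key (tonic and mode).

The anchor chord is a minor triad on E, labeled i.
If E is scale degree 1 and the mode makes that degree carry a minor triad, the tonic is E and the mode is minor.

E minor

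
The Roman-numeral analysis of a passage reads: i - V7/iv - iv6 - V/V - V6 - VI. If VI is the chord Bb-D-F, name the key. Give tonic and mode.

D minor

VI is given as Bb-D-F — a major triad with root Bb.
VI on Bb implies Bb is the submediant; that puts the tonic at D, and the uppercase numeral fits minor mode.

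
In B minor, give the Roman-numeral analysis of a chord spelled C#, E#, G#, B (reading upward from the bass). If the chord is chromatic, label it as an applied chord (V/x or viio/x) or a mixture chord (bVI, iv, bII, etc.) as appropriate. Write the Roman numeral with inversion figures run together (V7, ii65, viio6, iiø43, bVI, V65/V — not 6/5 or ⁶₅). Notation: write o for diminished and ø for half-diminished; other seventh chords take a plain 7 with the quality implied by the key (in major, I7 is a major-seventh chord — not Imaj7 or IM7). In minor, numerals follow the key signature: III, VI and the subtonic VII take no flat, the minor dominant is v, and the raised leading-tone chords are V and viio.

V7/V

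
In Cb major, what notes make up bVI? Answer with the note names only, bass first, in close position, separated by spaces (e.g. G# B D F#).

Abb Cb Ebb

bVI is a major triad on the lowered sixth degree, borrowed from the parallel minor. In Cb major that root is Abb.
So the chord is Abb-Cb-Ebb, a major triad.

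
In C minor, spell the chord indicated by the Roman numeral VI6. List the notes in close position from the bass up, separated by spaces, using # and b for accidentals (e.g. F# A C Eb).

C Eb Ab

In C minor, the submediant is Ab, and the diatonic chord built there is a major triad.
Stacking thirds from Ab gives Ab-C-Eb.
With the 6 figure the chord is in first inversion; from the bass C upward in close position it reads C-Eb-Ab.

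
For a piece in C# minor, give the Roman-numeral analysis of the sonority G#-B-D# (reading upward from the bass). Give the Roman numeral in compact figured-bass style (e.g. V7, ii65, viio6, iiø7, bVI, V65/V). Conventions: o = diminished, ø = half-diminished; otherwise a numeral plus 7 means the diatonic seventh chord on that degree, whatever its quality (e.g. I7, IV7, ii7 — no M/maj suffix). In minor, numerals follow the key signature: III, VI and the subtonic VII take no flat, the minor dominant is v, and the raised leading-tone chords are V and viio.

The pitches G#-B-D# form a minor triad rooted on G#.
In C# minor, G# is the dominant; the diatonic minor triad there is v.

v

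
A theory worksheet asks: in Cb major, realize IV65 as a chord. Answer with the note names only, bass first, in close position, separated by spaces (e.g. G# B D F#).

Ab Cb Eb Fb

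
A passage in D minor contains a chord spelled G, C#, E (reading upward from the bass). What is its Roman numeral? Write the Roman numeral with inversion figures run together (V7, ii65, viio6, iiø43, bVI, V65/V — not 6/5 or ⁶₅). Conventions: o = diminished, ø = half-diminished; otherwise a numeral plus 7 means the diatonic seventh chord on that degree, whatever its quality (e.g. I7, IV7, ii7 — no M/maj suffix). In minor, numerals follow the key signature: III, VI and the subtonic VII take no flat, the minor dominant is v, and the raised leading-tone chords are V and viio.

The pitches C#-E-G form a diminished triad rooted on C#.
In D minor, C# is the leading tone; the diatonic diminished triad there is viio.
With G in the bass the chord is in second inversion, so the figured bass is 64.

viio64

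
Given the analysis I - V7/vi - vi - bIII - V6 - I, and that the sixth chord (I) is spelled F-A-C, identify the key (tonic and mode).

F major

The chord F is a major triad rooted on F; its label is I.
If F is scale degree 1 and the mode makes that degree carry a major triad, the tonic is F and the mode is major.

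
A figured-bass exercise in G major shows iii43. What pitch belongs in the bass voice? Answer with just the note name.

iii in G major has root B; the chord is B-D-F#-A.
The figure 43 means second inversion — the fifth is in the bass.

F#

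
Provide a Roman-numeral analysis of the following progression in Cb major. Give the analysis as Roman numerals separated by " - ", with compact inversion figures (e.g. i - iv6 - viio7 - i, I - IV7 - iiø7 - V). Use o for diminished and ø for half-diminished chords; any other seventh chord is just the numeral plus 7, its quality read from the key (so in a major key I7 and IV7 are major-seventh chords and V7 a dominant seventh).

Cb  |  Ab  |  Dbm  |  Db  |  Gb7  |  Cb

I - V/ii - ii - V/V - V7 - I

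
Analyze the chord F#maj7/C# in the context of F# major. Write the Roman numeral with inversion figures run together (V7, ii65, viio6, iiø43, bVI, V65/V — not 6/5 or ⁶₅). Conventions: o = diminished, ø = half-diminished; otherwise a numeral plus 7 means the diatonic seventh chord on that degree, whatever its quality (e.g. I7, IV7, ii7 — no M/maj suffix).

I43

The pitches F#-A#-C#-E# form a major seventh chord rooted on F#.
In F# major, F# is the tonic; the diatonic major seventh chord there is I7.
With C# in the bass the chord is in second inversion, so the figured bass is 43.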